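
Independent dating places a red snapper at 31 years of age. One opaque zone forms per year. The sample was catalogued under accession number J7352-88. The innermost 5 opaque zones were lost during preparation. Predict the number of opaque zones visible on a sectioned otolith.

26 opaque zones

One opaque zone per year gives 31 opaque zones over 31 years.
Less the 5 uncaptured opaque zones: 31 − 5 = 26.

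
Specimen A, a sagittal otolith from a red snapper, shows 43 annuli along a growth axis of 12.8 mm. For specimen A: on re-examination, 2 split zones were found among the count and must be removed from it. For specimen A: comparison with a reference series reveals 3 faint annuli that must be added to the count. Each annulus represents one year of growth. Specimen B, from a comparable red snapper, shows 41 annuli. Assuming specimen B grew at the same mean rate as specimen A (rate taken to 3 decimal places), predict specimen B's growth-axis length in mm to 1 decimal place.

Specimen A: after corrections the count is 43 − 2 + 3 = 44 annuli.
A: Mean rate = 12.8 mm / 44 years ≈ 0.291 mm/yr.
B's length ≈ 0.291 × 41 = 11.9 mm.

11.9 mm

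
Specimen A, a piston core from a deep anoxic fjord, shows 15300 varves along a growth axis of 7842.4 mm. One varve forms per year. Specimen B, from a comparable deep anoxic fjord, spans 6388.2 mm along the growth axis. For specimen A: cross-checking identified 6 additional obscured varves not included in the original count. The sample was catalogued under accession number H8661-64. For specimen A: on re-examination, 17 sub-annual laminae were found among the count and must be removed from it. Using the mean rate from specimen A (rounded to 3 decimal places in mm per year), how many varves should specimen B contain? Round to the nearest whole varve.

Specimen A: true varve count = 15300 − 17 + 6 = 15289.
A: Mean rate = 7842.4 mm / 15289 years ≈ 0.513 mm/yr.
For B, 6388.2 / 0.513 = 12452.63 years ≈ 12453 varves.

12453 varves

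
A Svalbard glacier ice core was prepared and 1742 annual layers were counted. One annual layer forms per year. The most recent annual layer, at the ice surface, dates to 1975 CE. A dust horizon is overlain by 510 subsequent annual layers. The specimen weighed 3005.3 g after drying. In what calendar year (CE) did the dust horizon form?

1465 CE

510 annual layers post-date the dust horizon.
1975 − 510 = 1465 CE.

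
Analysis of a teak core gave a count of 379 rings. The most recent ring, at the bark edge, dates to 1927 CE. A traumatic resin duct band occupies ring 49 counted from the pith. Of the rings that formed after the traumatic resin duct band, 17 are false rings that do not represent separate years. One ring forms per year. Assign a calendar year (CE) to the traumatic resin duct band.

Between ring 49 and the bark edge there are 379 − 49 = 330 rings.
330 − 17 false = 313 true rings after the traumatic resin duct band.
Counting back 313 years from 1927 CE places the traumatic resin duct band in 1927 − 313 = 1614 CE.

1614 CE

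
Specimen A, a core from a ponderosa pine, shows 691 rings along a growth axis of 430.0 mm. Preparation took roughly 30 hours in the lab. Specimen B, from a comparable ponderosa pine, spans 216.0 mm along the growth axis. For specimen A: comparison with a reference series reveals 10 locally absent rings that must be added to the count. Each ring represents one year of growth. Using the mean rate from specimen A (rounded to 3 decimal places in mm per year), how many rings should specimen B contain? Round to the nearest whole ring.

Specimen A: correcting the raw count gives 691 + 10 = 701 true rings.
A: Extension rate ≈ 430.0 / 701 = 0.613 mm/year.
B spans 216.0 / 0.613 = 352.37 years ≈ 352 rings.

352 rings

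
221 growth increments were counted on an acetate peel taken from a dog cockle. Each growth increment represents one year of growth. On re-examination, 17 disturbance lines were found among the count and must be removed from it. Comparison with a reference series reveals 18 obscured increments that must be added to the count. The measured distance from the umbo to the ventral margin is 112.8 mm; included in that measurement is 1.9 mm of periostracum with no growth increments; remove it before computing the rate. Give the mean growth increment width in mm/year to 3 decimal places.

Adjusted count: 221 − 17 + 18 = 222 growth increments.
The growth record spans 112.8 − 1.9 = 110.9 mm.
110.9 mm over 222 years gives 110.9 / 222 ≈ 0.500 mm/year.

0.500 mm/year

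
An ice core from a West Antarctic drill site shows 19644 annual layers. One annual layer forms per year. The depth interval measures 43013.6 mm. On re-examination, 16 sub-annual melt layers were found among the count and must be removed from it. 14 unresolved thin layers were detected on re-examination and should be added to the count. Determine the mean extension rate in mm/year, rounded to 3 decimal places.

2.190 mm/year

Adjusted count: 19644 − 16 + 14 = 19642 annual layers.
Mean rate = 43013.6 mm / 19642 years ≈ 2.190 mm/year.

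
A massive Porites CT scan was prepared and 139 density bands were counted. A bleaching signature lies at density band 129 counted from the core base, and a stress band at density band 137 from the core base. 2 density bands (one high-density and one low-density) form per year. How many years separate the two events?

4 years

137 − 129 = 8 density bands lie between the two events.
With 2 density bands per year, 8 / 2 = 4 years.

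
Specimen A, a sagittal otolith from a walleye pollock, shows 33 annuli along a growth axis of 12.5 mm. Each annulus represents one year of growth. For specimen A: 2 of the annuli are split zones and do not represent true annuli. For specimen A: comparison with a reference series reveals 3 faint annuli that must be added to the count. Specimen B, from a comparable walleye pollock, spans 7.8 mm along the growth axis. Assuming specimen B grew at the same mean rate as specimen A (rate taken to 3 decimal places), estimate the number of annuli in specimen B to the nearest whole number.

21 annuli

Specimen A: after corrections the count is 33 − 2 + 3 = 34 annuli.
A: Mean rate = 12.5 mm / 34 years ≈ 0.368 mm/year.
For B, 7.8 / 0.368 = 21.20 years ≈ 21 annuli.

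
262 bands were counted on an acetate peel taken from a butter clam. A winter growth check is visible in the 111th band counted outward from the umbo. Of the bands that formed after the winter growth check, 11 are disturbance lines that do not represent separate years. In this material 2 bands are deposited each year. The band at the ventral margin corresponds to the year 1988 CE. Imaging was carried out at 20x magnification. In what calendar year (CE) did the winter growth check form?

1918 CE

Between band 111 and the ventral margin there are 262 − 111 = 151 bands.
151 − 11 false = 140 true bands after the winter growth check.
140 bands at 2 per year is 140 / 2 = 70 years.
The band at the ventral margin is 1988 CE, so the winter growth check dates to 1988 − 70 = 1918 CE.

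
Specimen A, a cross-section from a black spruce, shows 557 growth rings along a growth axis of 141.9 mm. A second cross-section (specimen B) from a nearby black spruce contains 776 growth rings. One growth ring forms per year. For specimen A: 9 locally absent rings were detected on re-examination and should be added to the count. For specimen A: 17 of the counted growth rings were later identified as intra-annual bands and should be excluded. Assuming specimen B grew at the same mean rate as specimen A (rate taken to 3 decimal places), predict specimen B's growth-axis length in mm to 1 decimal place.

Specimen A: true growth ring count = 557 − 17 + 9 = 549.
A: Mean rate = 141.9 mm / 549 years ≈ 0.258 mm/yr.
Length of B = 0.258 × 776 = 200.2 mm.

200.2 mm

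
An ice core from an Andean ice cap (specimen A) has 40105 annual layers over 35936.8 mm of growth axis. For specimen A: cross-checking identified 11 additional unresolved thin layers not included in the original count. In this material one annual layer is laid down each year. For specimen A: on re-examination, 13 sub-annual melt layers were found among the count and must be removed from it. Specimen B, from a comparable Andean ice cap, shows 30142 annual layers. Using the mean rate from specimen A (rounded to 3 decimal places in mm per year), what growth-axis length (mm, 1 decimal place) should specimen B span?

Specimen A: correcting the raw count gives 40105 − 13 + 11 = 40103 true annual layers.
A: 35936.8 mm over 40103 years gives 35936.8 / 40103 ≈ 0.896 mm per year.
For B, 0.896 mm/year × 30142 years = 27007.2 mm.

27007.2 mm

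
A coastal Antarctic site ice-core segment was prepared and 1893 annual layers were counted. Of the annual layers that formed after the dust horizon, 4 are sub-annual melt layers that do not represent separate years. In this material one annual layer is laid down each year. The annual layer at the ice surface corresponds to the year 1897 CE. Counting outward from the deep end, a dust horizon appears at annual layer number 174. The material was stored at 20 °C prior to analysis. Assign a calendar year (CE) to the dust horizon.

The dust horizon sits at annual layer 174 from the deep end, so 1893 − 174 = 1719 annual layers formed after it.
Excluding 4 false annual layers: 1719 − 4 = 1715.
The annual layer at the ice surface is 1897 CE, so the dust horizon dates to 1897 − 1715 = 182 CE.

182 CE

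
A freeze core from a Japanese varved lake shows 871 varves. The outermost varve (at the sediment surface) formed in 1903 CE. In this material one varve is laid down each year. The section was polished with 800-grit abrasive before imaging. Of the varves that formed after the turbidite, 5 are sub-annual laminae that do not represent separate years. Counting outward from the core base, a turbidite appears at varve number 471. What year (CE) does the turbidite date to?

1508 CE

The turbidite sits at varve 471 from the core base, so 871 − 471 = 400 varves formed after it.
400 − 5 false = 395 true varves after the turbidite.
The varve at the sediment surface is 1903 CE, so the turbidite dates to 1903 − 395 = 1508 CE.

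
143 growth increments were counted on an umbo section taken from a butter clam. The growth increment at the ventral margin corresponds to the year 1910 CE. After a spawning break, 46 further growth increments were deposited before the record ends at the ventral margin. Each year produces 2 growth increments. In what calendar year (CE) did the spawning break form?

There are 46 growth increments younger than the spawning break.
With 2 growth increments per year, 46 / 2 = 23 years.
The growth increment at the ventral margin is 1910 CE, so the spawning break dates to 1910 − 23 = 1887 CE.

1887 CE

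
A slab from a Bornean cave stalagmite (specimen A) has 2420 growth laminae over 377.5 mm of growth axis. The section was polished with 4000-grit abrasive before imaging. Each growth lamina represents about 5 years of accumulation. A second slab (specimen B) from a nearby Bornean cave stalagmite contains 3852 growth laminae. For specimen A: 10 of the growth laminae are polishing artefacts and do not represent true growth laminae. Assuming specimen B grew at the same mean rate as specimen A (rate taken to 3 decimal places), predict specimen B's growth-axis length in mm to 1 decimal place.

Specimen A: true growth lamina count = 2420 − 10 = 2410.
Specimen A: 2410 growth laminae at 5 years each span 2410 × 5 = 12050 years.
A: 377.5 mm over 12050 years gives 377.5 / 12050 ≈ 0.031 mm/yr.
Specimen B: multiplying by 5 years per growth lamina: 3852 × 5 = 19260 years. For B, 0.031 mm/year × 19260 years = 597.1 mm.

597.1 mm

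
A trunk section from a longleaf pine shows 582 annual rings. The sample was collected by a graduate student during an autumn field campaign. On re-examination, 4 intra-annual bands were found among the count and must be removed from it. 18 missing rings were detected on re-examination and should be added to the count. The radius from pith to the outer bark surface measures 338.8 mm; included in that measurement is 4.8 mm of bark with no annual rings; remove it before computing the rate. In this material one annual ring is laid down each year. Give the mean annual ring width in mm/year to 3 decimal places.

True annual ring count = 582 − 4 + 18 = 596.
Net length = 338.8 − 4.8 = 334.0 mm.
Mean rate = 334.0 mm / 596 years ≈ 0.560 mm/year.

0.560 mm/year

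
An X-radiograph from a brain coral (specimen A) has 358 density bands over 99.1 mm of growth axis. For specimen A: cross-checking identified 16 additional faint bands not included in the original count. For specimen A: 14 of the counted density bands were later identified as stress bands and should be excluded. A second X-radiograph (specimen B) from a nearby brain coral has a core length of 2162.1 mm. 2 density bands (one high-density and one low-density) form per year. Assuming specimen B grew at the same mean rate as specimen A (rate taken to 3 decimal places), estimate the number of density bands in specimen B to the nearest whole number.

7848 density bands

Specimen A: after corrections the count is 358 − 14 + 16 = 360 density bands.
Specimen A: dividing by 2 density bands per year: 360 / 2 = 180 years.
A: Mean rate = 99.1 mm / 180 years ≈ 0.551 mm/yr.
B spans 2162.1 / 0.551 = 3923.96 years; at 2 density bands per year that is 3923.96 × 2 ≈ 7848 density bands.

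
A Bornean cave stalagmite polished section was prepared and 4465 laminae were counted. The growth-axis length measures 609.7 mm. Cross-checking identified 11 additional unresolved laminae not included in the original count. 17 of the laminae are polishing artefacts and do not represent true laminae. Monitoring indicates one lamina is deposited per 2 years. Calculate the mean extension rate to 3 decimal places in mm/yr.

After corrections the count is 4465 − 17 + 11 = 4459 laminae.
At 2 years per lamina, 4459 × 2 = 8918 years.
609.7 mm over 8918 years gives 609.7 / 8918 ≈ 0.068 mm/yr.

0.068 mm/yr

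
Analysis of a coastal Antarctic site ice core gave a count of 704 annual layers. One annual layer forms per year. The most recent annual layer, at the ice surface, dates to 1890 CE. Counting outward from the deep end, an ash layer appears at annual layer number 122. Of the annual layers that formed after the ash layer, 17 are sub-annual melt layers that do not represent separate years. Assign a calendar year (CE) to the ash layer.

704 − 122 = 582 annual layers lie beyond the ash layer toward the ice surface.
Removing the 17 false annual layers leaves 582 − 17 = 565 true annual layers beyond the ash layer.
The annual layer at the ice surface is 1890 CE, so the ash layer dates to 1890 − 565 = 1325 CE.

1325 CE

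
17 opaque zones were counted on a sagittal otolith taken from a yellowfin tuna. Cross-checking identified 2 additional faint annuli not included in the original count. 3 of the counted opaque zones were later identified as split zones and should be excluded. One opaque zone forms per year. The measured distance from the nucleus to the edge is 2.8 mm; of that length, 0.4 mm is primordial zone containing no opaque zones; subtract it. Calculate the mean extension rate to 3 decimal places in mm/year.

0.150 mm/year

True opaque zone count = 17 − 3 + 2 = 16.
The growth record spans 2.8 − 0.4 = 2.4 mm.
2.4 mm over 16 years gives 2.4 / 16 ≈ 0.150 mm/year.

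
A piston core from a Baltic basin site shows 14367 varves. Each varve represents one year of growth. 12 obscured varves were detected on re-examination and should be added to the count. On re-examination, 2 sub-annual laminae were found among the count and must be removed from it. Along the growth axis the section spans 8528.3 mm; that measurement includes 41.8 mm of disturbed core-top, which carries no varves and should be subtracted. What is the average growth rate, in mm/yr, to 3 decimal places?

0.590 mm/yr

After corrections the count is 14367 − 2 + 12 = 14377 varves.
Removing the 41.8 mm offcut leaves 8528.3 − 41.8 = 8486.5 mm.
Extension rate ≈ 8486.5 / 14377 = 0.590 mm/yr.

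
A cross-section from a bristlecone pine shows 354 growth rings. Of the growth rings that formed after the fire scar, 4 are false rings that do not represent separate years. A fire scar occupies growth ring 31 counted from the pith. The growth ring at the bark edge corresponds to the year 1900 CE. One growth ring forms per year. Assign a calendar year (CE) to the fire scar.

354 − 31 = 323 growth rings lie beyond the fire scar toward the bark edge.
323 − 4 false = 319 true growth rings after the fire scar.
1900 − 319 = 1581 CE.

1581 CE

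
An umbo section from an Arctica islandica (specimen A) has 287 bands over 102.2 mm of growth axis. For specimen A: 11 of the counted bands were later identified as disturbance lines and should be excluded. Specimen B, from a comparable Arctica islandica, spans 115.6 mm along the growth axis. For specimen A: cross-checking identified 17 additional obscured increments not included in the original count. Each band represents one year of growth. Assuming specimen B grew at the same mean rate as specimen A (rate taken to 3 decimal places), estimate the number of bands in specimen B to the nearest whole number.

331 bands

Specimen A: correcting the raw count gives 287 − 11 + 17 = 293 true bands.
A: Mean rate = 102.2 mm / 293 years ≈ 0.349 mm/year.
Specimen B: 115.6 mm / 0.349 mm per year = 331.23 years ≈ 331 bands.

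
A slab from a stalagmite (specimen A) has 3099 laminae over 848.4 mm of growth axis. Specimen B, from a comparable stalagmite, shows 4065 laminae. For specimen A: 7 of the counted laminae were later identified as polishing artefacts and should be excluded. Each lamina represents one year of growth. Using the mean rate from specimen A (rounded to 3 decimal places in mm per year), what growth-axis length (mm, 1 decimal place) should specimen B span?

1113.8 mm

Specimen A: adjusted count: 3099 − 7 = 3092 laminae.
A: Extension rate ≈ 848.4 / 3092 = 0.274 mm/year.
Length of B = 0.274 × 4065 = 1113.8 mm.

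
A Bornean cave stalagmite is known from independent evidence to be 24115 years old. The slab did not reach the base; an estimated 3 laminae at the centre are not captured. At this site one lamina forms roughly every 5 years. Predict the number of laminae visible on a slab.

One lamina every 5 years means 24115 / 5 = 4823 laminae.
Subtracting the 3 laminae not captured gives 4823 − 3 = 4820 laminae in the record.

4820 laminae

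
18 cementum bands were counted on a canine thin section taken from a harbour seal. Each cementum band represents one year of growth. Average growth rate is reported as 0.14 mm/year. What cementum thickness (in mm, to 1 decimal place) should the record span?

18 years of growth are recorded.
Predicted length = 0.14 mm/year × 18 years = 2.5 mm.

2.5 mm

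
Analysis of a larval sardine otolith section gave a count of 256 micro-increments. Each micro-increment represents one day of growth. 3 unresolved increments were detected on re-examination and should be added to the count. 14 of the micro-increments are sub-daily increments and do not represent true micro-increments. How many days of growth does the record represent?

Adjusted count: 256 − 14 + 3 = 245 micro-increments.
One micro-increment per day makes the duration 245 days.

245 days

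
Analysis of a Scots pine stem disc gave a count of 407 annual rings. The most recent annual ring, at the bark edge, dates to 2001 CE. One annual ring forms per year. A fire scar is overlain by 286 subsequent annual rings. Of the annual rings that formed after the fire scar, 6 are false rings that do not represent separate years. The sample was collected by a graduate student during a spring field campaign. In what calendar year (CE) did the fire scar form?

1721 CE

286 annual rings post-date the fire scar.
Removing the 6 false annual rings leaves 286 − 6 = 280 true annual rings beyond the fire scar.
2001 − 280 = 1721 CE.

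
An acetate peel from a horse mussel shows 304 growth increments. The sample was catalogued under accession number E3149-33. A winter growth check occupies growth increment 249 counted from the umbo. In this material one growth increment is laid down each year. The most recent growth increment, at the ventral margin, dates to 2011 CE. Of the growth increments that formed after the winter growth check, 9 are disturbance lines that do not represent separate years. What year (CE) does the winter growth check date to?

1965 CE

The winter growth check sits at growth increment 249 from the umbo, so 304 − 249 = 55 growth increments formed after it.
Removing the 9 false growth increments leaves 55 − 9 = 46 true growth increments beyond the winter growth check.
The growth increment at the ventral margin is 2011 CE, so the winter growth check dates to 2011 − 46 = 1965 CE.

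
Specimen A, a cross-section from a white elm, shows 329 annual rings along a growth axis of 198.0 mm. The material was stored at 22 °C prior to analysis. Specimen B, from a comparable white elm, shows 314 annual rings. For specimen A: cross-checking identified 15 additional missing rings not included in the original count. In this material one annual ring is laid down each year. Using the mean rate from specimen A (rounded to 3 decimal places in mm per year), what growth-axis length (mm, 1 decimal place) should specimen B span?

Specimen A: after corrections the count is 329 + 15 = 344 annual rings.
A: Extension rate ≈ 198.0 / 344 = 0.576 mm/yr.
B's length ≈ 0.576 × 314 = 180.9 mm.

180.9 mm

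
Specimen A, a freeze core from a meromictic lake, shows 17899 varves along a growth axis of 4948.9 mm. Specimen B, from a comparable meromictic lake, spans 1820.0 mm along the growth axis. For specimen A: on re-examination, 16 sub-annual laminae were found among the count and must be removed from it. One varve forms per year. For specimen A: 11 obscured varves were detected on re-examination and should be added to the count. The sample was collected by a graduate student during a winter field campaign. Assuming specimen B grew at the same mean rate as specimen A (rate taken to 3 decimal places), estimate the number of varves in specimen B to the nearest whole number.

6570 varves

Specimen A: adjusted count: 17899 − 16 + 11 = 17894 varves.
A: Extension rate ≈ 4948.9 / 17894 = 0.277 mm per year.
For B, 1820.0 / 0.277 = 6570.40 years ≈ 6570 varves.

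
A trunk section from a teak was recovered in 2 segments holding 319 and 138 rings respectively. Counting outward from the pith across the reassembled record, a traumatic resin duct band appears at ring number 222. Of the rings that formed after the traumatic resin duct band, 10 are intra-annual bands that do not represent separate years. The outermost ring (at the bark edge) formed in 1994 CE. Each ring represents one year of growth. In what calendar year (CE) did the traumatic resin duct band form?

1769 CE

Total rings = 319 + 138 = 457.
457 − 222 = 235 rings lie beyond the traumatic resin duct band toward the bark edge.
235 − 10 false = 225 true rings after the traumatic resin duct band.
1994 − 225 = 1769 CE.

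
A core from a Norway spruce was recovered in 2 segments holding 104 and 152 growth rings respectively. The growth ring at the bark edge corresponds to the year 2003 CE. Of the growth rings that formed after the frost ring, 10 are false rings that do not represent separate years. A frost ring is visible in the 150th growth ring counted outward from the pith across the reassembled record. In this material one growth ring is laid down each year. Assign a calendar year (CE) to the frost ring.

Total growth rings = 104 + 152 = 256.
The frost ring sits at growth ring 150 from the pith, so 256 − 150 = 106 growth rings formed after it.
Excluding 10 false growth rings: 106 − 10 = 96.
The growth ring at the bark edge is 2003 CE, so the frost ring dates to 2003 − 96 = 1907 CE.

1907 CE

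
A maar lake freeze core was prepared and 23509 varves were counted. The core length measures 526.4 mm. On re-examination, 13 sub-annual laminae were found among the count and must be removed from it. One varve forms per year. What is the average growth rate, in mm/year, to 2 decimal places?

Adjusted count: 23509 − 13 = 23496 varves.
Mean rate = 526.4 mm / 23496 years ≈ 0.02 mm/year.

0.02 mm/year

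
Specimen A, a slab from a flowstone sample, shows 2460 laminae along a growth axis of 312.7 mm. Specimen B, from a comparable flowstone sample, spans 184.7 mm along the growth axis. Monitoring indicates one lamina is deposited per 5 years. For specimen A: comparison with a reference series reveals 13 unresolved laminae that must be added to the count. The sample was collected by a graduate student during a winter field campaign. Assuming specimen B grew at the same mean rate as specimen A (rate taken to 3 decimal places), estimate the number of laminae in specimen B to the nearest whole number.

Specimen A: correcting the raw count gives 2460 + 13 = 2473 true laminae.
Specimen A: 2473 laminae at 5 years each span 2473 × 5 = 12365 years.
A: Extension rate ≈ 312.7 / 12365 = 0.025 mm/year.
For B, 184.7 / 0.025 = 7388.00 years; at 5 years per lamina that is 7388.00 / 5 ≈ 1478 laminae.

1478 laminae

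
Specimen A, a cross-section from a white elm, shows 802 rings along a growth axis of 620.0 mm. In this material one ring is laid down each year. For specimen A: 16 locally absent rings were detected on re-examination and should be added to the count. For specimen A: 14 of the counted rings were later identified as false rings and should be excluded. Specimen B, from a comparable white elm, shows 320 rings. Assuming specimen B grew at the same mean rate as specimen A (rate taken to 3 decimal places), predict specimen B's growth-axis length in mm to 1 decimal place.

Specimen A: true ring count = 802 − 14 + 16 = 804.
A: 620.0 mm over 804 years gives 620.0 / 804 ≈ 0.771 mm/year.
For B, 0.771 mm/year × 320 years = 246.7 mm.

246.7 mm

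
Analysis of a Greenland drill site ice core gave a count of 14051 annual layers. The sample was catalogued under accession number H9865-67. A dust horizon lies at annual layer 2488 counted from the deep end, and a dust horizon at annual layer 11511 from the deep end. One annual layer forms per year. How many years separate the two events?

9023 years

The two markers are separated by 11511 − 2488 = 9023 annual layers.
One annual layer per year makes the interval 9023 years.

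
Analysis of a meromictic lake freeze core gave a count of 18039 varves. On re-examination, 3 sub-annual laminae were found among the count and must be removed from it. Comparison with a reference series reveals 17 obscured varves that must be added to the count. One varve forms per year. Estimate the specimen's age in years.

18053 years

After corrections the count is 18039 − 3 + 17 = 18053 varves.
At one varve per year, that is 18053 years.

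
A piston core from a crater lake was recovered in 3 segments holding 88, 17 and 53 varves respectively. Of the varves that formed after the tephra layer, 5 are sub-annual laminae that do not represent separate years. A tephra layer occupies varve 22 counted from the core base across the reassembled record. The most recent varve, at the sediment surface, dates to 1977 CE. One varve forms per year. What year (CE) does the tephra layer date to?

Total varves = 88 + 17 + 53 = 158.
The tephra layer sits at varve 22 from the core base, so 158 − 22 = 136 varves formed after it.
Removing the 5 false varves leaves 136 − 5 = 131 true varves beyond the tephra layer.
Counting back 131 years from 1977 CE places the tephra layer in 1977 − 131 = 1846 CE.

1846 CE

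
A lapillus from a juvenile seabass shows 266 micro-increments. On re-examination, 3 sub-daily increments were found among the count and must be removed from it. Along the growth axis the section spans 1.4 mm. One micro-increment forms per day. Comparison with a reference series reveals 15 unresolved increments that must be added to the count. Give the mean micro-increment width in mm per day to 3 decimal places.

0.005 mm per day

Adjusted count: 266 − 3 + 15 = 278 micro-increments.
Extension rate ≈ 1.4 / 278 = 0.005 mm per day.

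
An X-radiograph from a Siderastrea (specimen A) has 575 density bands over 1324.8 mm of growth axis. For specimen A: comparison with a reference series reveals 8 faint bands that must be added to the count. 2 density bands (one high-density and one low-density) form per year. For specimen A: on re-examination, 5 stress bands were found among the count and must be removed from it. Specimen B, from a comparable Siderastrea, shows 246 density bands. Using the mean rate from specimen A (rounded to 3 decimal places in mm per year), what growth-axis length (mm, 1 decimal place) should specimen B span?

563.8 mm

Specimen A: true density band count = 575 − 5 + 8 = 578.
Specimen A: dividing by 2 density bands per year: 578 / 2 = 289 years.
A: Extension rate ≈ 1324.8 / 289 = 4.584 mm per year.
Specimen B: with 2 density bands per year, 246 / 2 = 123 years. For B, 4.584 mm/year × 123 years = 563.8 mm.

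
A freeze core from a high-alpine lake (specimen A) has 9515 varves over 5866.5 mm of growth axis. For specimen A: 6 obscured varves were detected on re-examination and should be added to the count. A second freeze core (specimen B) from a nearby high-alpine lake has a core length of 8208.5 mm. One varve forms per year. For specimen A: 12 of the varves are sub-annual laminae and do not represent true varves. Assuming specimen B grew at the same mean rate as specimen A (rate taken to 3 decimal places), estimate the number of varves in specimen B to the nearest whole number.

13304 varves

Specimen A: after corrections the count is 9515 − 12 + 6 = 9509 varves.
A: 5866.5 mm over 9509 years gives 5866.5 / 9509 ≈ 0.617 mm/year.
B spans 8208.5 / 0.617 = 13303.89 years ≈ 13304 varves.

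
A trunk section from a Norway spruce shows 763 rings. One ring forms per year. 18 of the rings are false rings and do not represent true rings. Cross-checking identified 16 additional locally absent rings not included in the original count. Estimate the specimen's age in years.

After corrections the count is 763 − 18 + 16 = 761 rings.
One ring per year makes the duration 761 years.

761 yr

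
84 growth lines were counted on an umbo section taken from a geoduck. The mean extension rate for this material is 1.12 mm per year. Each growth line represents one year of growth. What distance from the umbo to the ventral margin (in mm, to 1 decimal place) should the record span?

94.1 mm

The record spans 84 years at 1.12 mm per year.
84 years at 1.12 mm/year gives 1.12 × 84 = 94.1 mm.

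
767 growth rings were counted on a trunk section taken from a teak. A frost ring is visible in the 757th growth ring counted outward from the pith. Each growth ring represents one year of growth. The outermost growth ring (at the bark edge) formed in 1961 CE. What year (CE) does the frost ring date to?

Between growth ring 757 and the bark edge there are 767 − 757 = 10 growth rings.
Counting back 10 years from 1961 CE places the frost ring in 1961 − 10 = 1951 CE.

1951 CE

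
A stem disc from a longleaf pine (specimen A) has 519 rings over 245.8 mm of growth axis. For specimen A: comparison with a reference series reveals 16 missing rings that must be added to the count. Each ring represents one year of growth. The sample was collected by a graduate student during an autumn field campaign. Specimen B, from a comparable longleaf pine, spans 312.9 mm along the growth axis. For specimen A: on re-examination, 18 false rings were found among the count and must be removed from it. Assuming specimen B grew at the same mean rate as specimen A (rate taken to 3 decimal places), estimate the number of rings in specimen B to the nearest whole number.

659 rings

Specimen A: true ring count = 519 − 18 + 16 = 517.
A: Extension rate ≈ 245.8 / 517 = 0.475 mm/yr.
For B, 312.9 / 0.475 = 658.74 years ≈ 659 rings.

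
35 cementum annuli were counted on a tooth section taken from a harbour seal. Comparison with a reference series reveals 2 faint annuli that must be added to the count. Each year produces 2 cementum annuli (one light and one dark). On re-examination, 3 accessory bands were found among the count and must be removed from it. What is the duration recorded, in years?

17 yr

Adjusted count: 35 − 3 + 2 = 34 cementum annuli.
Dividing by 2 cementum annuli per year: 34 / 2 = 17 years.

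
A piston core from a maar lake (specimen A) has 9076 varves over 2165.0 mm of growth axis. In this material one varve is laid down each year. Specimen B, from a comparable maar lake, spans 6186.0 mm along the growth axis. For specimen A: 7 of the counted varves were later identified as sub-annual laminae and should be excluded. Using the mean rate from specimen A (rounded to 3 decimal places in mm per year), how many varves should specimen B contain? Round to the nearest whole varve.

25883 varves

Specimen A: adjusted count: 9076 − 7 = 9069 varves.
A: Extension rate ≈ 2165.0 / 9069 = 0.239 mm/yr.
Specimen B: 6186.0 mm / 0.239 mm per year = 25882.85 years ≈ 25883 varves.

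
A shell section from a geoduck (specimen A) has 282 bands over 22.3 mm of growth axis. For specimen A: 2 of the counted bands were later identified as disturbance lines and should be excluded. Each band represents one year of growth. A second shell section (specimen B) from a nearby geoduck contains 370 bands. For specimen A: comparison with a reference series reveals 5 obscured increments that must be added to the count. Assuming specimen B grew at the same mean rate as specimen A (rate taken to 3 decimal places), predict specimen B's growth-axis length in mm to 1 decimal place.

Specimen A: after corrections the count is 282 − 2 + 5 = 285 bands.
A: Mean rate = 22.3 mm / 285 years ≈ 0.078 mm/year.
Length of B = 0.078 × 370 = 28.9 mm.

28.9 mm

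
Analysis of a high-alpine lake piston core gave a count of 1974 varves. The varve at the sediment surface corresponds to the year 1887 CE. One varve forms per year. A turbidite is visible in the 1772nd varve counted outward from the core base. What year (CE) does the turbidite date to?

1685 CE

1974 − 1772 = 202 varves lie beyond the turbidite toward the sediment surface.
The varve at the sediment surface is 1887 CE, so the turbidite dates to 1887 − 202 = 1685 CE.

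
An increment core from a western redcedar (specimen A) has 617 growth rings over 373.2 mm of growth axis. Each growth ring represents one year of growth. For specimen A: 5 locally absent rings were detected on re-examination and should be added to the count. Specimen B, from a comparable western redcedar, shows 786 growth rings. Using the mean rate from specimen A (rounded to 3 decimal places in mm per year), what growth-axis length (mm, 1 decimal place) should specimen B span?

471.6 mm

Specimen A: adjusted count: 617 + 5 = 622 growth rings.
A: Mean rate = 373.2 mm / 622 years ≈ 0.600 mm/year.
Length of B = 0.600 × 786 = 471.6 mm.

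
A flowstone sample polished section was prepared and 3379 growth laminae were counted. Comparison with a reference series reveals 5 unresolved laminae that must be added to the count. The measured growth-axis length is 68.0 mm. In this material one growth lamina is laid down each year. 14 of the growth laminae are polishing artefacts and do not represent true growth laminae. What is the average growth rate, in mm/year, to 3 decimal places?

0.020 mm/year

Adjusted count: 3379 − 14 + 5 = 3370 growth laminae.
Extension rate ≈ 68.0 / 3370 = 0.020 mm/year.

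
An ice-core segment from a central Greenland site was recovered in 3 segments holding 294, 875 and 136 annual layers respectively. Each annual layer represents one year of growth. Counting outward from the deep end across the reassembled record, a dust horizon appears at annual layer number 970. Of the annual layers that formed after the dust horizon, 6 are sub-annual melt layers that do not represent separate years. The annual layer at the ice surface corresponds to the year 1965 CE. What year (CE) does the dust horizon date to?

1636 CE

Total annual layers = 294 + 875 + 136 = 1305.
1305 − 970 = 335 annual layers lie beyond the dust horizon toward the ice surface.
Removing the 6 false annual layers leaves 335 − 6 = 329 true annual layers beyond the dust horizon.
Counting back 329 years from 1965 CE places the dust horizon in 1965 − 329 = 1636 CE.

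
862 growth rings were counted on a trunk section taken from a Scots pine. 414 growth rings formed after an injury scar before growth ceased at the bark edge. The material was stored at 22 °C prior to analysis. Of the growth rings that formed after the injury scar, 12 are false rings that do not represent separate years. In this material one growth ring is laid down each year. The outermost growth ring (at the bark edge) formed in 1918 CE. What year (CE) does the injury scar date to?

1516 CE

414 growth rings formed after the injury scar.
414 − 12 false = 402 true growth rings after the injury scar.
1918 − 402 = 1516 CE.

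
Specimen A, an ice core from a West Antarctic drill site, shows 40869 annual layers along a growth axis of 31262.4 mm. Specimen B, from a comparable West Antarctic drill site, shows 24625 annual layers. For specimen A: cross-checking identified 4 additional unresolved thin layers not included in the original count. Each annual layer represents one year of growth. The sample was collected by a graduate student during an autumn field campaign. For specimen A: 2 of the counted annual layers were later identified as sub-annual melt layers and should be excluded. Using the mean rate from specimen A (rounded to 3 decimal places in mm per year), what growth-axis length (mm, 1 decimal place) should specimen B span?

18838.1 mm

Specimen A: after corrections the count is 40869 − 2 + 4 = 40871 annual layers.
A: Mean rate = 31262.4 mm / 40871 years ≈ 0.765 mm per year.
B's length ≈ 0.765 × 24625 = 18838.1 mm.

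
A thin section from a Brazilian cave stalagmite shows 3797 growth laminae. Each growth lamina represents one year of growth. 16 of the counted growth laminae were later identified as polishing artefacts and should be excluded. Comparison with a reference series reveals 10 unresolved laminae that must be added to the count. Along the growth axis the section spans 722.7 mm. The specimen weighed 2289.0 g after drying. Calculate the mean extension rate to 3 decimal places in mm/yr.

Correcting the raw count gives 3797 − 16 + 10 = 3791 true growth laminae.
Extension rate ≈ 722.7 / 3791 = 0.191 mm/yr.

0.191 mm/yr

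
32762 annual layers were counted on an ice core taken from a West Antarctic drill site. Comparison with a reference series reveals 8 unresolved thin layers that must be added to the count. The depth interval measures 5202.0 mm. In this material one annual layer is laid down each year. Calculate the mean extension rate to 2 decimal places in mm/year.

0.16 mm/year

After corrections the count is 32762 + 8 = 32770 annual layers.
Mean rate = 5202.0 mm / 32770 years ≈ 0.16 mm/year.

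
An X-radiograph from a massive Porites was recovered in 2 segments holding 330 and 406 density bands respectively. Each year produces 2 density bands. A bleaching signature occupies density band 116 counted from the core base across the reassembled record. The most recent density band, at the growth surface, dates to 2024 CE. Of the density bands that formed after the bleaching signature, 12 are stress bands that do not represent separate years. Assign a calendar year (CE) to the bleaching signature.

Total density bands = 330 + 406 = 736.
736 − 116 = 620 density bands lie beyond the bleaching signature toward the growth surface.
Removing the 12 false density bands leaves 620 − 12 = 608 true density bands beyond the bleaching signature.
Dividing by 2 density bands per year: 608 / 2 = 304 years.
2024 − 304 = 1720 CE.

1720 CE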